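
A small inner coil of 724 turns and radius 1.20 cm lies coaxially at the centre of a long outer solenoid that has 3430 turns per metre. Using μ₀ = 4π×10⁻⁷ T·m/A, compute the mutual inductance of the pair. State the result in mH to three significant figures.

The outer solenoid produces a uniform field B₁ = μ₀n₁I₁ across the inner coil,
so the flux linkage is N₂Φ = N₂B₁A₂ = μ₀n₁N₂A₂·I₁, giving M = μ₀n₁N₂A₂.
A₂ = πr² = π(1.200×10^-2 m)² = 4.524×10^-4 m².
M = (4π×10⁻⁷)(3430)(724)(4.524×10^-4) = 1.412×10^-3 H.

M ≈ 1.41 mH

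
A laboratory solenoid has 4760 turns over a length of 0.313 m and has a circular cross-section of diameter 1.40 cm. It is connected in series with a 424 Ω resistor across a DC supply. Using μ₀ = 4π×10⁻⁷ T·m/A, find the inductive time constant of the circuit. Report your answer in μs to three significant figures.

τ ≈ 33.0 μs

A = π(d/2)² = π(7.000×10^-3 m)² = 1.539×10^-4 m².
L = μ₀N²A/ℓ = (4π×10⁻⁷)(4760)²(1.539×10^-4)/(0.313) = 1.400×10^-2 H.
τ = L/R = (1.400×10^-2)/(424) = 3.303×10^-5 s.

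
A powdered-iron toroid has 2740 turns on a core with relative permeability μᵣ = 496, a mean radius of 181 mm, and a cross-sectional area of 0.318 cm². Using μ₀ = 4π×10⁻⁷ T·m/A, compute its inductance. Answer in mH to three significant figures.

For a thin toroid, L = μ₀μᵣN²A/(2πR).
L = (4π×10⁻⁷)(496)(2740)²(3.180×10^-5) / (2π×0.181 m) = 0.1308 H.

L ≈ 131 mH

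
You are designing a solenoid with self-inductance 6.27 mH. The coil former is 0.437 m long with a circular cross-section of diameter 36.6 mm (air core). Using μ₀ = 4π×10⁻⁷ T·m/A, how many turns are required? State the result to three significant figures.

N ≈ 1440 turns

A = π(d/2)² = π(1.830×10^-2 m)² = 1.052×10^-3 m².
From L = μ₀N²A/ℓ, N = √(Lℓ / (μ₀A)).
N = √[(6.270×10^-3)(0.437) / ((4π×10⁻⁷)×1.052×10^-3)] = √(2.072×10^6) ≈ 1439.6.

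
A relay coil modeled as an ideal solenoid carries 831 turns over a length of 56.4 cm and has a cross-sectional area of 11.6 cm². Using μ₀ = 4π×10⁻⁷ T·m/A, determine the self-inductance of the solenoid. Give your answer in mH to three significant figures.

A = 11.6 cm² = 1.160×10^-3 m².
For a long solenoid, L = μ₀N²A/ℓ.
L = (4π×10⁻⁷)(831)²(1.160×10^-3)/(0.564 m) = 1.7848×10^-3 H.

L ≈ 1.78 mH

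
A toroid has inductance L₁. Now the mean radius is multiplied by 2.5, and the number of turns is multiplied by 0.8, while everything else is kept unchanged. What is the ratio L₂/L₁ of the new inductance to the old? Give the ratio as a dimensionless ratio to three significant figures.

For a toroid, L ∝ μᵣN²A/R.
L₂/L₁ = (2.5)^-1 × (0.8)^2 = 0.256.

L₂/L₁ = 0.256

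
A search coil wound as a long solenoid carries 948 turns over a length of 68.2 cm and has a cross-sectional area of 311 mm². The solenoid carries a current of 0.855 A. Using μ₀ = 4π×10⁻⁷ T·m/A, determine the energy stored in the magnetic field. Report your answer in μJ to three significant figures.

U ≈ 188 μJ

A = 311 mm² = 3.110×10^-4 m².
L = μ₀N²A/ℓ = (4π×10⁻⁷)(948)²(3.110×10^-4)/(0.682) = 5.150×10^-4 H.
U = ½LI² = ½(5.150×10^-4)(0.855)² = 1.882×10^-4 J.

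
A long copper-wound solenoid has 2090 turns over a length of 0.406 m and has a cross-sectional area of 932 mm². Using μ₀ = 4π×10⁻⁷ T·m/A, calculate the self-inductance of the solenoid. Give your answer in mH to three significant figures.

A = 932 mm² = 9.320×10^-4 m².
For a long solenoid, L = μ₀N²A/ℓ.
L = (4π×10⁻⁷)(2090)²(9.320×10^-4)/(0.406 m) = 1.260×10^-2 H.

L ≈ 12.6 mH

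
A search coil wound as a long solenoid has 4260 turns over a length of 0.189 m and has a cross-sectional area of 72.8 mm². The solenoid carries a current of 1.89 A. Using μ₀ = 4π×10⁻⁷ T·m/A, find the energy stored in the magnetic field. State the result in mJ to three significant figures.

U ≈ 15.7 mJ

A = 72.8 mm² = 7.280×10^-5 m².
L = μ₀N²A/ℓ = (4π×10⁻⁷)(4260)²(7.280×10^-5)/(0.189) = 8.784×10^-3 H.
U = ½LI² = ½(8.784×10^-3)(1.89)² = 1.569×10^-2 J.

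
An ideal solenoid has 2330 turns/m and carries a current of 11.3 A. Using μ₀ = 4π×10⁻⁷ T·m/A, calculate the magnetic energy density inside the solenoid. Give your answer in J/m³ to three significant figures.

B = μ₀nI = (4π×10⁻⁷)(2.330×10^3)(11.3) = 3.309×10^-2 T.
u = B²/(2μ₀) = (3.309×10^-2)²/(2×4π×10⁻⁷) = 435.6 J/m³.

u ≈ 436 J/m³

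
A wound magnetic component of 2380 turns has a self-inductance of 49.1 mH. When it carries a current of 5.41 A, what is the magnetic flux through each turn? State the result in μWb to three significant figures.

Φ_B ≈ 112 μWb

From L = NΦ_B/I, the flux per turn is Φ_B = LI/N.
Φ_B = (4.910×10^-2 H)(5.41 A)/2380 = 1.116×10^-4 Wb.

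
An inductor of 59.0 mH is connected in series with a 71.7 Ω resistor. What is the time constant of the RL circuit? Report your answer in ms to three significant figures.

τ ≈ 0.823 ms

τ = L/R = (5.900×10^-2 H)/(71.7 Ω) = 8.229×10^-4 s.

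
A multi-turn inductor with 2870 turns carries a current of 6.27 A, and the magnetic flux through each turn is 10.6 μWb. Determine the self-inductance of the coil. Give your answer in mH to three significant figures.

L ≈ 4.85 mH

Self-inductance is defined by L = NΦ_B/I (flux linkage over current).
L = (2870)(1.060×10^-5 Wb)/(6.27 A) = 4.852×10^-3 H.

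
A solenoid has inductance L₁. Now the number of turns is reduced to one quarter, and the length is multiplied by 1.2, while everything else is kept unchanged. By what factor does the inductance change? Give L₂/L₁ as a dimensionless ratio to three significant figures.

L₂/L₁ = 0.0521

For a solenoid, L ∝ μᵣN²A/ℓ.
L₂/L₁ = (0.25)^2 × (1.2)^-1 = 0.0521.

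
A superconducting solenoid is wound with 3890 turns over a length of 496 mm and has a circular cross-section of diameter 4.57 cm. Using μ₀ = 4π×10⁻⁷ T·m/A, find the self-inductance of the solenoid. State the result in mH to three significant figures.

L ≈ 62.9 mH

A = π(d/2)² = π(2.285×10^-2 m)² = 1.640×10^-3 m².
For a long solenoid, L = μ₀N²A/ℓ.
L = (4π×10⁻⁷)(3890)²(1.640×10^-3)/(0.496 m) = 6.289×10^-2 H.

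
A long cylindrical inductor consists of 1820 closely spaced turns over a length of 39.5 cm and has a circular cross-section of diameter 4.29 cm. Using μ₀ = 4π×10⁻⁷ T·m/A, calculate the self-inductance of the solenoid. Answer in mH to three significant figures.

A = π(d/2)² = π(2.145×10^-2 m)² = 1.445×10^-3 m².
For a long solenoid, L = μ₀N²A/ℓ.
L = (4π×10⁻⁷)(1820)²(1.445×10^-3)/(0.395 m) = 1.523×10^-2 H.

L ≈ 15.2 mH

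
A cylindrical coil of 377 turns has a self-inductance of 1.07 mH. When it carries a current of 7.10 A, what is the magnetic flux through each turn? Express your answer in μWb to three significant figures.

From L = NΦ_B/I, the flux per turn is Φ_B = LI/N.
Φ_B = (1.070×10^-3 H)(7.10 A)/377 = 2.015×10^-5 Wb.

Φ_B ≈ 20.2 μWb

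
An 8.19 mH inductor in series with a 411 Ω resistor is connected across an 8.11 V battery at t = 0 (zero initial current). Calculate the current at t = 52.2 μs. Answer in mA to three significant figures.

τ = L/R = 8.190×10^-3/411 = 1.993×10^-5 s; final current I_∞ = ε/R = 8.11/411 = 1.973×10^-2 A.
I(t) = I_∞(1 − e^(−t/τ)) with t/τ = 2.620.
I = (1.973×10^-2)(1 − e^(−2.620)) = 1.830×10^-2 A.

I ≈ 18.3 mA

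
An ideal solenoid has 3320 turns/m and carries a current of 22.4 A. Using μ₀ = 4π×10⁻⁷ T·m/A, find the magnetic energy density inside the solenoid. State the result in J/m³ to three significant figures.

u ≈ 3470 J/m³

B = μ₀nI = (4π×10⁻⁷)(3.320×10^3)(22.4) = 9.345×10^-2 T.
u = B²/(2μ₀) = (9.345×10^-2)²/(2×4π×10⁻⁷) = 3.47498×10^3 J/m³.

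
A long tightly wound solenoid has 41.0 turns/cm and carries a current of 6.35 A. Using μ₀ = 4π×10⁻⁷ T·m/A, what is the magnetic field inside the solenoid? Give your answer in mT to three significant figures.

B ≈ 32.7 mT

Inside a long solenoid, B = μ₀nI.
B = (4π×10⁻⁷)(4.100×10^3 m⁻¹)(6.35 A) = 3.272×10^-2 T.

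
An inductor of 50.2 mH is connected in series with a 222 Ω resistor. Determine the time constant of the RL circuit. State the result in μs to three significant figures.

τ = L/R = (5.020×10^-2 H)/(222 Ω) = 2.261×10^-4 s.

τ ≈ 226 μs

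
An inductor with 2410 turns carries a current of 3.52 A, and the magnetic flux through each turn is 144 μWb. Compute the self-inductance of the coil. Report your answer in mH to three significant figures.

L ≈ 98.6 mH

Self-inductance is defined by L = NΦ_B/I (flux linkage over current).
L = (2410)(1.440×10^-4 Wb)/(3.52 A) = 9.859×10^-2 H.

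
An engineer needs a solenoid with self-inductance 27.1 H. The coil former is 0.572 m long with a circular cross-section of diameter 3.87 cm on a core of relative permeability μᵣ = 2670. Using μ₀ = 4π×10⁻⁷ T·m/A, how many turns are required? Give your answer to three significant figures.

A = π(d/2)² = π(1.935×10^-2 m)² = 1.176×10^-3 m².
From L = μ₀μᵣN²A/ℓ, N = √(Lℓ / (μ₀μᵣA)).
N = √[(27.1)(0.572) / ((4π×10⁻⁷)(2670)×1.176×10^-3)] = √(3.928×10^6) ≈ 1981.8.

N ≈ 1980 turns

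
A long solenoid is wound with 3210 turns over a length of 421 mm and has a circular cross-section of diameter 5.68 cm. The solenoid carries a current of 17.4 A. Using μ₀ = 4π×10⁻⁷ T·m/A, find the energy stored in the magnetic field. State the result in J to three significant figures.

U ≈ 11.8 J

A = π(d/2)² = π(2.840×10^-2 m)² = 2.534×10^-3 m².
L = μ₀N²A/ℓ = (4π×10⁻⁷)(3210)²(2.534×10^-3)/(0.421) = 7.793×10^-2 H.
U = ½LI² = ½(7.793×10^-2)(17.4)² = 11.8 J.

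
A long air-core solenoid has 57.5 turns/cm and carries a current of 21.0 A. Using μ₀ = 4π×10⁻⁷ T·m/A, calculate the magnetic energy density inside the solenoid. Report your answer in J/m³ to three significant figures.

B = μ₀nI = (4π×10⁻⁷)(5.750×10^3)(21.0) = 0.1517 T.
u = B²/(2μ₀) = (0.1517)²/(2×4π×10⁻⁷) = 9.161×10^3 J/m³.

u ≈ 9160 J/m³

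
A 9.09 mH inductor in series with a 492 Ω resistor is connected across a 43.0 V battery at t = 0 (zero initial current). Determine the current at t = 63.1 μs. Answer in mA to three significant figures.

I ≈ 84.5 mA

τ = L/R = 9.090×10^-3/492 = 1.848×10^-5 s; final current I_∞ = ε/R = 43.0/492 = 8.740×10^-2 A.
I(t) = I_∞(1 − e^(−t/τ)) with t/τ = 3.415.
I = (8.740×10^-2)(1 − e^(−3.415)) = 8.453×10^-2 A.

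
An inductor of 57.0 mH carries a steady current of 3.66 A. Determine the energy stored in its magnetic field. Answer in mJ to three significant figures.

U ≈ 382 mJ

Stored magnetic energy: U = ½LI².
U = ½(5.700×10^-2 H)(3.66 A)² = 0.3818 J.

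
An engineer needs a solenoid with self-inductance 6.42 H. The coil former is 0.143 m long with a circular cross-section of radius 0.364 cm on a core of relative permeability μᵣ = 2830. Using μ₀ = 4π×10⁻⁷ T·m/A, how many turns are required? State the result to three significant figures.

N ≈ 2490 turns

A = πr² = π(3.640×10^-3 m)² = 4.162×10^-5 m².
From L = μ₀μᵣN²A/ℓ, N = √(Lℓ / (μ₀μᵣA)).
N = √[(6.42)(0.143) / ((4π×10⁻⁷)(2830)×4.162×10^-5)] = √(6.202×10^6) ≈ 2490.4.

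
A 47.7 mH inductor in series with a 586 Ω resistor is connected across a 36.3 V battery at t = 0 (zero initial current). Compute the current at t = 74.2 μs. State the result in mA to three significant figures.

I ≈ 37.0 mA

τ = L/R = 4.770×10^-2/586 = 8.140×10^-5 s; final current I_∞ = ε/R = 36.3/586 = 6.1945×10^-2 A.
I(t) = I_∞(1 − e^(−t/τ)) with t/τ = 0.912.
I = (6.1945×10^-2)(1 − e^(−0.912)) = 3.70496×10^-2 A.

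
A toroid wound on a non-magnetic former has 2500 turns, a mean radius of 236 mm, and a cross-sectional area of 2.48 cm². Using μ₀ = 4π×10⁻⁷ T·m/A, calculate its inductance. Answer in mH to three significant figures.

L ≈ 1.31 mH

For a thin toroid, L = μ₀N²A/(2πR).
L = (4π×10⁻⁷)(2500)²(2.480×10^-4) / (2π×0.236 m) = 1.314×10^-3 H.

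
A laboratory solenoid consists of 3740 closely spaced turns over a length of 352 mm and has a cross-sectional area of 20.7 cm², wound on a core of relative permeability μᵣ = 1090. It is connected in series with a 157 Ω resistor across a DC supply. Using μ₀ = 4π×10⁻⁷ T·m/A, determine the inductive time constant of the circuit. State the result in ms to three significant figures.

τ ≈ 718 ms

A = 20.7 cm² = 2.070×10^-3 m².
L = μ₀μᵣN²A/ℓ = (4π×10⁻⁷)(1090)(3740)²(2.070×10^-3)/(0.352) = 112.7 H.
τ = L/R = (112.7)/(157) = 0.7176 s.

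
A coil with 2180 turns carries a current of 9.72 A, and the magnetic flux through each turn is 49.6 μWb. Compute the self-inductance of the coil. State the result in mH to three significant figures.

L ≈ 11.1 mH

Self-inductance is defined by L = NΦ_B/I (flux linkage over current).
L = (2180)(4.960×10^-5 Wb)/(9.72 A) = 1.112×10^-2 H.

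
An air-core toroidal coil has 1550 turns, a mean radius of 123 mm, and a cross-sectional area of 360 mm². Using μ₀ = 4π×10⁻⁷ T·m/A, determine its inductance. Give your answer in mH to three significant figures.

L ≈ 1.41 mH

For a thin toroid, L = μ₀N²A/(2πR).
L = (4π×10⁻⁷)(1550)²(3.600×10^-4) / (2π×0.123 m) = 1.406×10^-3 H.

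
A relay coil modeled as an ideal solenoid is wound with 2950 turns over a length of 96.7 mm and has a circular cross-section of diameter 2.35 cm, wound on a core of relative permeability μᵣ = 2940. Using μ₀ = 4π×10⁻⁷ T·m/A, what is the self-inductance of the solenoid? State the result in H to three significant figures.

A = π(d/2)² = π(1.175×10^-2 m)² = 4.337×10^-4 m².
For a long solenoid, L = μ₀μᵣN²A/ℓ.
L = (4π×10⁻⁷)(2940)(2950)²(4.337×10^-4)/(9.670×10^-2 m) = 144.2 H.

L ≈ 144 H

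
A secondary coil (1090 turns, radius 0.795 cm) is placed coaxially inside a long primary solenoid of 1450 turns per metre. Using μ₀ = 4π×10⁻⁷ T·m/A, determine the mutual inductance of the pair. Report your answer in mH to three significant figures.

M ≈ 0.394 mH

The outer solenoid produces a uniform field B₁ = μ₀n₁I₁ across the inner coil,
so the flux linkage is N₂Φ = N₂B₁A₂ = μ₀n₁N₂A₂·I₁, giving M = μ₀n₁N₂A₂.
A₂ = πr² = π(7.950×10^-3 m)² = 1.986×10^-4 m².
M = (4π×10⁻⁷)(1450)(1090)(1.986×10^-4) = 3.944×10^-4 H.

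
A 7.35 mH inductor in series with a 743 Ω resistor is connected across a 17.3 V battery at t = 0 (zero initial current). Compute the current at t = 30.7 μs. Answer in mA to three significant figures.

I ≈ 22.2 mA

τ = L/R = 7.350×10^-3/743 = 9.892×10^-6 s; final current I_∞ = ε/R = 17.3/743 = 2.328×10^-2 A.
I(t) = I_∞(1 − e^(−t/τ)) with t/τ = 3.103.
I = (2.328×10^-2)(1 − e^(−3.103)) = 2.224×10^-2 A.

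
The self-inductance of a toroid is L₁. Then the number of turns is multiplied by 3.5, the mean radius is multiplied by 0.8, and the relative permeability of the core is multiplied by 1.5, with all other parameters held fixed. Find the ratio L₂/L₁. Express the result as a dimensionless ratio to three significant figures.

L₂/L₁ = 23.0

For a toroid, L ∝ μᵣN²A/R.
L₂/L₁ = (3.5)^2 × (0.8)^-1 × (1.5) = 23.0.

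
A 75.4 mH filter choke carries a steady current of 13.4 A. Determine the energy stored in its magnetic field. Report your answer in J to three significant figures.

U ≈ 6.77 J

Stored magnetic energy: U = ½LI².
U = ½(7.540×10^-2 H)(13.4 A)² = 6.769 J.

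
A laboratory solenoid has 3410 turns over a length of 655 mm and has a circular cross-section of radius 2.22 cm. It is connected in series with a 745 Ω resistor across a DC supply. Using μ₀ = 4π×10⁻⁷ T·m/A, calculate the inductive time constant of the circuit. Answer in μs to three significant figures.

A = πr² = π(2.220×10^-2 m)² = 1.548×10^-3 m².
L = μ₀N²A/ℓ = (4π×10⁻⁷)(3410)²(1.548×10^-3)/(0.655) = 3.454×10^-2 H.
τ = L/R = (3.454×10^-2)/(745) = 4.636×10^-5 s.

τ ≈ 46.4 μs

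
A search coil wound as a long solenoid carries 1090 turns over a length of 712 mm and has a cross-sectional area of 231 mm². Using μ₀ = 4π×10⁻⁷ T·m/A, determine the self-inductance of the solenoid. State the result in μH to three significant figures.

L ≈ 484 μH

A = 231 mm² = 2.310×10^-4 m².
For a long solenoid, L = μ₀N²A/ℓ.
L = (4π×10⁻⁷)(1090)²(2.310×10^-4)/(0.712 m) = 4.844×10^-4 H.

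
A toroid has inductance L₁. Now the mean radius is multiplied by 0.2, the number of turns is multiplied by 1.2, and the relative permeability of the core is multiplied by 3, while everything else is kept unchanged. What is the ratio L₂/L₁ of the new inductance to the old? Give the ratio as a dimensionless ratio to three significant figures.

For a toroid, L ∝ μᵣN²A/R.
L₂/L₁ = (0.2)^-1 × (1.2)^2 × (3) = 21.6.

L₂/L₁ = 21.6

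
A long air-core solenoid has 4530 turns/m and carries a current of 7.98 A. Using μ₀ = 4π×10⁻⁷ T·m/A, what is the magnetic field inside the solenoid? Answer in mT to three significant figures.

Inside a long solenoid, B = μ₀nI.
B = (4π×10⁻⁷)(4.530×10^3 m⁻¹)(7.98 A) = 4.543×10^-2 T.

B ≈ 45.4 mT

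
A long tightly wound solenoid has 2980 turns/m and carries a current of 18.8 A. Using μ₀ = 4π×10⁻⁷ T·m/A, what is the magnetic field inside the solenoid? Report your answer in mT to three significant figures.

Inside a long solenoid, B = μ₀nI.
B = (4π×10⁻⁷)(2.980×10^3 m⁻¹)(18.8 A) = 7.040×10^-2 T.

B ≈ 70.4 mT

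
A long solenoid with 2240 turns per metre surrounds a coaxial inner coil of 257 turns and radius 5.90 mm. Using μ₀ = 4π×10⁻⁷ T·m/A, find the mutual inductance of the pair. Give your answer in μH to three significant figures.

M ≈ 79.1 μH

The outer solenoid produces a uniform field B₁ = μ₀n₁I₁ across the inner coil,
so the flux linkage is N₂Φ = N₂B₁A₂ = μ₀n₁N₂A₂·I₁, giving M = μ₀n₁N₂A₂.
A₂ = πr² = π(5.900×10^-3 m)² = 1.094×10^-4 m².
M = (4π×10⁻⁷)(2240)(257)(1.094×10^-4) = 7.911×10^-5 H.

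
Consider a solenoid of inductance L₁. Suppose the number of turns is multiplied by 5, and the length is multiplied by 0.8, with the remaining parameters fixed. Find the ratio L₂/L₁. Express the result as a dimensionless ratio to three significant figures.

For a solenoid, L ∝ μᵣN²A/ℓ.
L₂/L₁ = (5)^2 × (0.8)^-1 = 31.3.

L₂/L₁ = 31.3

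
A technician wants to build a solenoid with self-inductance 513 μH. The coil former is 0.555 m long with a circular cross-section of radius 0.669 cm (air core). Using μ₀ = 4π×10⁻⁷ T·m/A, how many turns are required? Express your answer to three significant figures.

N ≈ 1270 turns

A = πr² = π(6.690×10^-3 m)² = 1.406×10^-4 m².
From L = μ₀N²A/ℓ, N = √(Lℓ / (μ₀A)).
N = √[(5.130×10^-4)(0.555) / ((4π×10⁻⁷)×1.406×10^-4)] = √(1.611×10^6) ≈ 1269.4.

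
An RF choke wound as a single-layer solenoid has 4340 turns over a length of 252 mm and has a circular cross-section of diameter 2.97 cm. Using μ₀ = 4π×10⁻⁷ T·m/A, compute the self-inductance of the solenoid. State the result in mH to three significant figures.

A = π(d/2)² = π(1.485×10^-2 m)² = 6.928×10^-4 m².
For a long solenoid, L = μ₀N²A/ℓ.
L = (4π×10⁻⁷)(4340)²(6.928×10^-4)/(0.252 m) = 6.507×10^-2 H.

L ≈ 65.1 mH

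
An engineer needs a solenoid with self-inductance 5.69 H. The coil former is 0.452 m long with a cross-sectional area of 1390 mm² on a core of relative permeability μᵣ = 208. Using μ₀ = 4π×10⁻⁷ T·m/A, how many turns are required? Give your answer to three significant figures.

A = 1390 mm² = 1.390×10^-3 m².
From L = μ₀μᵣN²A/ℓ, N = √(Lℓ / (μ₀μᵣA)).
N = √[(5.69)(0.452) / ((4π×10⁻⁷)(208)×1.390×10^-3)] = √(7.079×10^6) ≈ 2660.6.

N ≈ 2660 turns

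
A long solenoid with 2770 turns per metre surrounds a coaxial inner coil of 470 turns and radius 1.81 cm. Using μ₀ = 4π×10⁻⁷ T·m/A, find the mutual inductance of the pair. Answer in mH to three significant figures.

The outer solenoid produces a uniform field B₁ = μ₀n₁I₁ across the inner coil,
so the flux linkage is N₂Φ = N₂B₁A₂ = μ₀n₁N₂A₂·I₁, giving M = μ₀n₁N₂A₂.
A₂ = πr² = π(1.810×10^-2 m)² = 1.029×10^-3 m².
M = (4π×10⁻⁷)(2770)(470)(1.029×10^-3) = 1.684×10^-3 H.

M ≈ 1.68 mH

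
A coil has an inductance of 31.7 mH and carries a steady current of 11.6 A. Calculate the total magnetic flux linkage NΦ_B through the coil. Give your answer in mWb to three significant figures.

From L = NΦ_B/I, the flux linkage is NΦ_B = LI.
NΦ_B = (3.170×10^-2 H)(11.6 A) = 0.3677 Wb.

NΦ_B ≈ 368 mWb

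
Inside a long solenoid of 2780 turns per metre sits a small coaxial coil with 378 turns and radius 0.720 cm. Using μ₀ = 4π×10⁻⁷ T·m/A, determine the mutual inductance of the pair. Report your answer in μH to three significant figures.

M ≈ 215 μH

The outer solenoid produces a uniform field B₁ = μ₀n₁I₁ across the inner coil,
so the flux linkage is N₂Φ = N₂B₁A₂ = μ₀n₁N₂A₂·I₁, giving M = μ₀n₁N₂A₂.
A₂ = πr² = π(7.200×10^-3 m)² = 1.629×10^-4 m².
M = (4π×10⁻⁷)(2780)(378)(1.629×10^-4) = 2.151×10^-4 H.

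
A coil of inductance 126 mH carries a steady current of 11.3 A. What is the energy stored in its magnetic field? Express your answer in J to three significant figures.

Stored magnetic energy: U = ½LI².
U = ½(0.126 H)(11.3 A)² = 8.044 J.

U ≈ 8.04 J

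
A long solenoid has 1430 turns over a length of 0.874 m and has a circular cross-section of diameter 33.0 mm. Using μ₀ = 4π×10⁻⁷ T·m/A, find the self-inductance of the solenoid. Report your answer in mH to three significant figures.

L ≈ 2.51 mH

A = π(d/2)² = π(1.650×10^-2 m)² = 8.553×10^-4 m².
For a long solenoid, L = μ₀N²A/ℓ.
L = (4π×10⁻⁷)(1430)²(8.553×10^-4)/(0.874 m) = 2.5147×10^-3 H.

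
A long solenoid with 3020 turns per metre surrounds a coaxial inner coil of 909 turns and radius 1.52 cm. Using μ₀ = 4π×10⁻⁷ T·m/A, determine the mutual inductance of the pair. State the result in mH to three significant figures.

The outer solenoid produces a uniform field B₁ = μ₀n₁I₁ across the inner coil,
so the flux linkage is N₂Φ = N₂B₁A₂ = μ₀n₁N₂A₂·I₁, giving M = μ₀n₁N₂A₂.
A₂ = πr² = π(1.520×10^-2 m)² = 7.258×10^-4 m².
M = (4π×10⁻⁷)(3020)(909)(7.258×10^-4) = 2.504×10^-3 H.

M ≈ 2.50 mH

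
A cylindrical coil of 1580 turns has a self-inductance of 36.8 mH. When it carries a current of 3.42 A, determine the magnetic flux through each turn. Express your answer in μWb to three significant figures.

From L = NΦ_B/I, the flux per turn is Φ_B = LI/N.
Φ_B = (3.680×10^-2 H)(3.42 A)/1580 = 7.966×10^-5 Wb.

Φ_B ≈ 79.7 μWb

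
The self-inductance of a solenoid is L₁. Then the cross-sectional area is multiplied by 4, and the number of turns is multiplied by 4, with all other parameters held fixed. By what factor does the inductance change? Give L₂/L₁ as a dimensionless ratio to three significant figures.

L₂/L₁ = 64.0

For a solenoid, L ∝ μᵣN²A/ℓ.
L₂/L₁ = (4) × (4)^2 = 64.0.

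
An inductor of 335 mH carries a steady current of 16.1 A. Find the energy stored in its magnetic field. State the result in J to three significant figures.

U ≈ 43.4 J

Stored magnetic energy: U = ½LI².
U = ½(0.335 H)(16.1 A)² = 43.42 J.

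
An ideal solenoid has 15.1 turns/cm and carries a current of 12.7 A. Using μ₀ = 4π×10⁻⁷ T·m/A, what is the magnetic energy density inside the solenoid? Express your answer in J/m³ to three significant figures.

B = μ₀nI = (4π×10⁻⁷)(1.510×10^3)(12.7) = 2.410×10^-2 T.
u = B²/(2μ₀) = (2.410×10^-2)²/(2×4π×10⁻⁷) = 231.1 J/m³.

u ≈ 231 J/m³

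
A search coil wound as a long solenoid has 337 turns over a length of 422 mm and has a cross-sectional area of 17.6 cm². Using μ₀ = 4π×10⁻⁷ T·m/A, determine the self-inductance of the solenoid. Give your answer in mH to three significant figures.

L ≈ 0.595 mH

A = 17.6 cm² = 1.760×10^-3 m².
For a long solenoid, L = μ₀N²A/ℓ.
L = (4π×10⁻⁷)(337)²(1.760×10^-3)/(0.422 m) = 5.952×10^-4 H.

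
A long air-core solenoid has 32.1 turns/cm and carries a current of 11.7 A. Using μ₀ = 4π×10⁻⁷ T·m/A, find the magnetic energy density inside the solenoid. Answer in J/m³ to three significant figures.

B = μ₀nI = (4π×10⁻⁷)(3.210×10^3)(11.7) = 4.720×10^-2 T.
u = B²/(2μ₀) = (4.720×10^-2)²/(2×4π×10⁻⁷) = 886.3 J/m³.

u ≈ 886 J/m³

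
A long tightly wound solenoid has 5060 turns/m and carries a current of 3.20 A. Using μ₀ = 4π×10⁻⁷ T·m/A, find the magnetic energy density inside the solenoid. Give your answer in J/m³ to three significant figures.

B = μ₀nI = (4π×10⁻⁷)(5.060×10^3)(3.20) = 2.0347×10^-2 T.
u = B²/(2μ₀) = (2.0347×10^-2)²/(2×4π×10⁻⁷) = 164.7 J/m³.

u ≈ 165 J/m³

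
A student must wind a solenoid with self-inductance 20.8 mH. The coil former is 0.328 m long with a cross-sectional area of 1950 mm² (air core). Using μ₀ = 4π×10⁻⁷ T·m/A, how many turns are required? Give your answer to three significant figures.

N ≈ 1670 turns

A = 1950 mm² = 1.950×10^-3 m².
From L = μ₀N²A/ℓ, N = √(Lℓ / (μ₀A)).
N = √[(2.080×10^-2)(0.328) / ((4π×10⁻⁷)×1.950×10^-3)] = √(2.784×10^6) ≈ 1668.6.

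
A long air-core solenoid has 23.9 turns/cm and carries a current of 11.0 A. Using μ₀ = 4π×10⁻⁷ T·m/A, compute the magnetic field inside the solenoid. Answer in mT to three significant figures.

B ≈ 33.0 mT

Inside a long solenoid, B = μ₀nI.
B = (4π×10⁻⁷)(2.390×10^3 m⁻¹)(11.0 A) = 3.304×10^-2 T.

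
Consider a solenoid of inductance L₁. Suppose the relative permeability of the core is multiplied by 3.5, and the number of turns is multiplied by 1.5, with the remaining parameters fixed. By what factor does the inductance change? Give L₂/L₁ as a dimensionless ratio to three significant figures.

For a solenoid, L ∝ μᵣN²A/ℓ.
L₂/L₁ = (3.5) × (1.5)^2 = 7.88.

L₂/L₁ = 7.88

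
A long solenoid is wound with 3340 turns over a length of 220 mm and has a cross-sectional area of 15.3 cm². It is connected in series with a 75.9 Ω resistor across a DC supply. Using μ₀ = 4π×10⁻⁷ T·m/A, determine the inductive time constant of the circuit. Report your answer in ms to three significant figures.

τ ≈ 1.28 ms

A = 15.3 cm² = 1.530×10^-3 m².
L = μ₀N²A/ℓ = (4π×10⁻⁷)(3340)²(1.530×10^-3)/(0.22) = 9.749×10^-2 H.
τ = L/R = (9.749×10^-2)/(75.9) = 1.284×10^-3 s.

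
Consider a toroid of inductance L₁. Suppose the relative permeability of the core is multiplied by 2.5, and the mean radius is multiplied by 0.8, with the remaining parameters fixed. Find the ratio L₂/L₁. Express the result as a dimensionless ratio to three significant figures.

For a toroid, L ∝ μᵣN²A/R.
L₂/L₁ = (2.5) × (0.8)^-1 = 3.13.

L₂/L₁ = 3.13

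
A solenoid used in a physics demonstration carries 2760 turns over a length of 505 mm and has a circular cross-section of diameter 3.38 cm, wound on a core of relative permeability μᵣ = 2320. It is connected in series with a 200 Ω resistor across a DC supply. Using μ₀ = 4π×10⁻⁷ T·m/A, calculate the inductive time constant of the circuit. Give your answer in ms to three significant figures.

A = π(d/2)² = π(1.690×10^-2 m)² = 8.973×10^-4 m².
L = μ₀μᵣN²A/ℓ = (4π×10⁻⁷)(2320)(2760)²(8.973×10^-4)/(0.505) = 39.46 H.
τ = L/R = (39.46)/(200) = 0.1973 s.

τ ≈ 197 ms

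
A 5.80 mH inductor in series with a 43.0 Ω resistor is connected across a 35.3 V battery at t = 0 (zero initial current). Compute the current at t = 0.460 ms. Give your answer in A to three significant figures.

I ≈ 0.794 A

τ = L/R = 5.800×10^-3/43.0 = 1.349×10^-4 s; final current I_∞ = ε/R = 35.3/43.0 = 0.8209 A.
I(t) = I_∞(1 − e^(−t/τ)) with t/τ = 3.410.
I = (0.8209)(1 − e^(−3.410)) = 0.7938 A.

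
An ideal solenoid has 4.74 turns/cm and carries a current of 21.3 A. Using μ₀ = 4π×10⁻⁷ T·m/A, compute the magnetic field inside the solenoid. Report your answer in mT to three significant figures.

B ≈ 12.7 mT

Inside a long solenoid, B = μ₀nI.
B = (4π×10⁻⁷)(474 m⁻¹)(21.3 A) = 1.269×10^-2 T.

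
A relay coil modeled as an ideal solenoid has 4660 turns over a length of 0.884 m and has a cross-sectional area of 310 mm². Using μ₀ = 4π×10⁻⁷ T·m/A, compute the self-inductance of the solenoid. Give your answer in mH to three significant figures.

L ≈ 9.57 mH

A = 310 mm² = 3.100×10^-4 m².
For a long solenoid, L = μ₀N²A/ℓ.
L = (4π×10⁻⁷)(4660)²(3.100×10^-4)/(0.884 m) = 9.570×10^-3 H.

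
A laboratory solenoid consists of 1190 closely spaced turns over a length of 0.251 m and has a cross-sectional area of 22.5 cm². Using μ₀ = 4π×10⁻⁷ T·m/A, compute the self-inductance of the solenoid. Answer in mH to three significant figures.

A = 22.5 cm² = 2.250×10^-3 m².
For a long solenoid, L = μ₀N²A/ℓ.
L = (4π×10⁻⁷)(1190)²(2.250×10^-3)/(0.251 m) = 1.595×10^-2 H.

L ≈ 16.0 mH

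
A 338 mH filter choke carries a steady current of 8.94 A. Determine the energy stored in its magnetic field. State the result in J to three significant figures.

Stored magnetic energy: U = ½LI².
U = ½(0.338 H)(8.94 A)² = 13.51 J.

U ≈ 13.5 J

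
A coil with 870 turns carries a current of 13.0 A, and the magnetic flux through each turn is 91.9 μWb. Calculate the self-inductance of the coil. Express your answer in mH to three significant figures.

Self-inductance is defined by L = NΦ_B/I (flux linkage over current).
L = (870)(9.190×10^-5 Wb)/(13.0 A) = 6.150×10^-3 H.

L ≈ 6.15 mH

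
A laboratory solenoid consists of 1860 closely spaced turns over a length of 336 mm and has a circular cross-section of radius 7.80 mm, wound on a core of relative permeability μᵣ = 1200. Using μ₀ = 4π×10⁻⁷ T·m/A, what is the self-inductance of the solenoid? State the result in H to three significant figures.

L ≈ 2.97 H

A = πr² = π(7.800×10^-3 m)² = 1.911×10^-4 m².
For a long solenoid, L = μ₀μᵣN²A/ℓ.
L = (4π×10⁻⁷)(1200)(1860)²(1.911×10^-4)/(0.336 m) = 2.968 H.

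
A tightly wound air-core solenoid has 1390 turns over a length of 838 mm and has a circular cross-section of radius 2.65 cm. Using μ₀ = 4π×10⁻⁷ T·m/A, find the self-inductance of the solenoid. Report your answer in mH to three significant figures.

A = πr² = π(2.650×10^-2 m)² = 2.206×10^-3 m².
For a long solenoid, L = μ₀N²A/ℓ.
L = (4π×10⁻⁷)(1390)²(2.206×10^-3)/(0.838 m) = 6.392×10^-3 H.

L ≈ 6.39 mH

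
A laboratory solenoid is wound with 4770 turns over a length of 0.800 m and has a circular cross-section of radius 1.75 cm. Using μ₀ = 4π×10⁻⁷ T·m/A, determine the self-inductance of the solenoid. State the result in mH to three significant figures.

L ≈ 34.4 mH

A = πr² = π(1.750×10^-2 m)² = 9.621×10^-4 m².
For a long solenoid, L = μ₀N²A/ℓ.
L = (4π×10⁻⁷)(4770)²(9.621×10^-4)/(0.8 m) = 3.439×10^-2 H.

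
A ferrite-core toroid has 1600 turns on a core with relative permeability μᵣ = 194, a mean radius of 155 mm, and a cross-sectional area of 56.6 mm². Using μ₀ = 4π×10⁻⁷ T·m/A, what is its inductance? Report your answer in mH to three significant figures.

L ≈ 36.3 mH

For a thin toroid, L = μ₀μᵣN²A/(2πR).
L = (4π×10⁻⁷)(194)(1600)²(5.660×10^-5) / (2π×0.155 m) = 3.627×10^-2 H.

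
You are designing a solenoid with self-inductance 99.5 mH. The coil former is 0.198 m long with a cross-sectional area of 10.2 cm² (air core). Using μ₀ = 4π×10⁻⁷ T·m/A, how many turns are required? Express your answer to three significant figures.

N ≈ 3920 turns

A = 10.2 cm² = 1.020×10^-3 m².
From L = μ₀N²A/ℓ, N = √(Lℓ / (μ₀A)).
N = √[(9.950×10^-2)(0.198) / ((4π×10⁻⁷)×1.020×10^-3)] = √(1.537×10^7) ≈ 3920.5.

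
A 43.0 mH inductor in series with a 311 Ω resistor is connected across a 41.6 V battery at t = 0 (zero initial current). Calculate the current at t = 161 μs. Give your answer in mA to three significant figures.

I ≈ 92.0 mA

τ = L/R = 4.300×10^-2/311 = 1.383×10^-4 s; final current I_∞ = ε/R = 41.6/311 = 0.1338 A.
I(t) = I_∞(1 − e^(−t/τ)) with t/τ = 1.164.
I = (0.1338)(1 − e^(−1.164)) = 9.202×10^-2 A.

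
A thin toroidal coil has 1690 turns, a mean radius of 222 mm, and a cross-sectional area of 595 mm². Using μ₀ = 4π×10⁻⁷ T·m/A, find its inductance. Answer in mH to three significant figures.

For a thin toroid, L = μ₀N²A/(2πR).
L = (4π×10⁻⁷)(1690)²(5.950×10^-4) / (2π×0.222 m) = 1.531×10^-3 H.

L ≈ 1.53 mH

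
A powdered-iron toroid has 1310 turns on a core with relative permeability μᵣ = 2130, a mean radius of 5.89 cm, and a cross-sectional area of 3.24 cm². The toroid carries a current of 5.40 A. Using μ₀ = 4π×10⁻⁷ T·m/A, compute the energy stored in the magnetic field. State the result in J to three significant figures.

U ≈ 58.6 J

L = μ₀μᵣN²A/(2πR) = (4π×10⁻⁷)(2130)(1310)²(3.240×10^-4)/(2π×5.890×10^-2) = 4.021 H.
U = ½LI² = ½(4.021)(5.40)² = 58.63 J.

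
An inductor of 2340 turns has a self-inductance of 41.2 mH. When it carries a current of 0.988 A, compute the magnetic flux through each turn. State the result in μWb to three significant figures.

Φ_B ≈ 17.4 μWb

From L = NΦ_B/I, the flux per turn is Φ_B = LI/N.
Φ_B = (4.120×10^-2 H)(0.988 A)/2340 = 1.740×10^-5 Wb.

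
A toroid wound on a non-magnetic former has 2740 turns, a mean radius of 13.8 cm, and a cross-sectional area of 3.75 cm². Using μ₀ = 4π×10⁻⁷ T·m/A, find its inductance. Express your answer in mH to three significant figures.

For a thin toroid, L = μ₀N²A/(2πR).
L = (4π×10⁻⁷)(2740)²(3.750×10^-4) / (2π×0.138 m) = 4.080×10^-3 H.

L ≈ 4.08 mH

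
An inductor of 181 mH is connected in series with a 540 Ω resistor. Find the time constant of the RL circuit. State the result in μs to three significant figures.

τ = L/R = (0.181 H)/(540 Ω) = 3.352×10^-4 s.

τ ≈ 335 μs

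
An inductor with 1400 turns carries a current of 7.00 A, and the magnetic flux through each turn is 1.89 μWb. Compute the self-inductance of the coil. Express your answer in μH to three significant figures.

L ≈ 378 μH

Self-inductance is defined by L = NΦ_B/I (flux linkage over current).
L = (1400)(1.890×10^-6 Wb)/(7.00 A) = 3.780×10^-4 H.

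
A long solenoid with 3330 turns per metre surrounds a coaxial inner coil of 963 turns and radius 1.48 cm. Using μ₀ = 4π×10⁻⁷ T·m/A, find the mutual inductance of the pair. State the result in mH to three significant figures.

The outer solenoid produces a uniform field B₁ = μ₀n₁I₁ across the inner coil,
so the flux linkage is N₂Φ = N₂B₁A₂ = μ₀n₁N₂A₂·I₁, giving M = μ₀n₁N₂A₂.
A₂ = πr² = π(1.480×10^-2 m)² = 6.881×10^-4 m².
M = (4π×10⁻⁷)(3330)(963)(6.881×10^-4) = 2.773×10^-3 H.

M ≈ 2.77 mH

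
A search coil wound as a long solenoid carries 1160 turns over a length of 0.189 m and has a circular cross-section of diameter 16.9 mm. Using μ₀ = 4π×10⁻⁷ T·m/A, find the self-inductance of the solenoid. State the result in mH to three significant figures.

L ≈ 2.01 mH

A = π(d/2)² = π(8.450×10^-3 m)² = 2.243×10^-4 m².
For a long solenoid, L = μ₀N²A/ℓ.
L = (4π×10⁻⁷)(1160)²(2.243×10^-4)/(0.189 m) = 2.007×10^-3 H.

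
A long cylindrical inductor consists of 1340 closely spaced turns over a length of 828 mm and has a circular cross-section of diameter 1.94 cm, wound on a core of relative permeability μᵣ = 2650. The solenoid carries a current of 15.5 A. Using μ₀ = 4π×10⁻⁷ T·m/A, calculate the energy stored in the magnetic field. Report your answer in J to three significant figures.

U ≈ 256 J

A = π(d/2)² = π(9.700×10^-3 m)² = 2.956×10^-4 m².
L = μ₀μᵣN²A/ℓ = (4π×10⁻⁷)(2650)(1340)²(2.956×10^-4)/(0.828) = 2.1347 H.
U = ½LI² = ½(2.1347)(15.5)² = 256.4 J.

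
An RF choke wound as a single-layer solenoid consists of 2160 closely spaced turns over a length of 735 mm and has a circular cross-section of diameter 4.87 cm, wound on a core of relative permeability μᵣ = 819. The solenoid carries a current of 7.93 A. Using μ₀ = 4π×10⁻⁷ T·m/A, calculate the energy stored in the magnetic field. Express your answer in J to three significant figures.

U ≈ 383 J

A = π(d/2)² = π(2.435×10^-2 m)² = 1.863×10^-3 m².
L = μ₀μᵣN²A/ℓ = (4π×10⁻⁷)(819)(2160)²(1.863×10^-3)/(0.735) = 12.17 H.
U = ½LI² = ½(12.17)(7.93)² = 382.6 J.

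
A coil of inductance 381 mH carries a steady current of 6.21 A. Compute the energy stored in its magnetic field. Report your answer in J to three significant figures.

U ≈ 7.35 J

Stored magnetic energy: U = ½LI².
U = ½(0.381 H)(6.21 A)² = 7.346 J.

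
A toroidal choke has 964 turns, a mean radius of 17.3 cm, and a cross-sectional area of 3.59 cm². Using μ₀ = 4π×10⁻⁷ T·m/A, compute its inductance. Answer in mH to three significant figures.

For a thin toroid, L = μ₀N²A/(2πR).
L = (4π×10⁻⁷)(964)²(3.590×10^-4) / (2π×0.173 m) = 3.857×10^-4 H.

L ≈ 0.386 mH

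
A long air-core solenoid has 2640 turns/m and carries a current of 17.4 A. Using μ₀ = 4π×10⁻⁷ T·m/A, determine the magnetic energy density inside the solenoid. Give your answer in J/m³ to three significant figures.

B = μ₀nI = (4π×10⁻⁷)(2.640×10^3)(17.4) = 5.772×10^-2 T.
u = B²/(2μ₀) = (5.772×10^-2)²/(2×4π×10⁻⁷) = 1.326×10^3 J/m³.

u ≈ 1330 J/m³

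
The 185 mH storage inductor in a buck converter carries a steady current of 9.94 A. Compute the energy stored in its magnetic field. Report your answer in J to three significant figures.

U ≈ 9.14 J

Stored magnetic energy: U = ½LI².
U = ½(0.185 H)(9.94 A)² = 9.139 J.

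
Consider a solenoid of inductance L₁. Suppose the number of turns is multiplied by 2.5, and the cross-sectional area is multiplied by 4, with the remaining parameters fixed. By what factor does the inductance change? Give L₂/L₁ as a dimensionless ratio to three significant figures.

For a solenoid, L ∝ μᵣN²A/ℓ.
L₂/L₁ = (2.5)^2 × (4) = 25.0.

L₂/L₁ = 25.0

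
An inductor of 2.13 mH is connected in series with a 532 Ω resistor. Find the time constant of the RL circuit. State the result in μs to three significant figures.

τ = L/R = (2.130×10^-3 H)/(532 Ω) = 4.004×10^-6 s.

τ ≈ 4.00 μs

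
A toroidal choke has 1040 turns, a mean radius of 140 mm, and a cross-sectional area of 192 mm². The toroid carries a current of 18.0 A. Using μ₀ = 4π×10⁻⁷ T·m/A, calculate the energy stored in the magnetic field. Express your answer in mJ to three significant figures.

U ≈ 48.1 mJ

L = μ₀N²A/(2πR) = (4π×10⁻⁷)(1040)²(1.920×10^-4)/(2π×0.14) = 2.967×10^-4 H.
U = ½LI² = ½(2.967×10^-4)(18.0)² = 4.806×10^-2 J.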